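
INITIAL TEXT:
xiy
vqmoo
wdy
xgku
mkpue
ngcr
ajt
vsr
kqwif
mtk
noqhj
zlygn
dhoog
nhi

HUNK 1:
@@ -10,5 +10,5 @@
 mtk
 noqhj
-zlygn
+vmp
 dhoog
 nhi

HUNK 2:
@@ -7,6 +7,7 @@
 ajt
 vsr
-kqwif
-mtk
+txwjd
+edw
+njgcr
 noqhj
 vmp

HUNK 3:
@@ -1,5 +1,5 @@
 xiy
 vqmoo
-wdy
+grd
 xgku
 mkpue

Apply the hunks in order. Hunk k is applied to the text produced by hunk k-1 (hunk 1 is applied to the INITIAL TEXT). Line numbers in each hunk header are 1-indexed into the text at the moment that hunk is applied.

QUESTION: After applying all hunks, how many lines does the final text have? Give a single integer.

Hunk 1: at line 10 remove [zlygn] add [vmp] -> 14 lines: xiy vqmoo wdy xgku mkpue ngcr ajt vsr kqwif mtk noqhj vmp dhoog nhi
Hunk 2: at line 7 remove [kqwif,mtk] add [txwjd,edw,njgcr] -> 15 lines: xiy vqmoo wdy xgku mkpue ngcr ajt vsr txwjd edw njgcr noqhj vmp dhoog nhi
Hunk 3: at line 1 remove [wdy] add [grd] -> 15 lines: xiy vqmoo grd xgku mkpue ngcr ajt vsr txwjd edw njgcr noqhj vmp dhoog nhi
Final line count: 15

Answer: 15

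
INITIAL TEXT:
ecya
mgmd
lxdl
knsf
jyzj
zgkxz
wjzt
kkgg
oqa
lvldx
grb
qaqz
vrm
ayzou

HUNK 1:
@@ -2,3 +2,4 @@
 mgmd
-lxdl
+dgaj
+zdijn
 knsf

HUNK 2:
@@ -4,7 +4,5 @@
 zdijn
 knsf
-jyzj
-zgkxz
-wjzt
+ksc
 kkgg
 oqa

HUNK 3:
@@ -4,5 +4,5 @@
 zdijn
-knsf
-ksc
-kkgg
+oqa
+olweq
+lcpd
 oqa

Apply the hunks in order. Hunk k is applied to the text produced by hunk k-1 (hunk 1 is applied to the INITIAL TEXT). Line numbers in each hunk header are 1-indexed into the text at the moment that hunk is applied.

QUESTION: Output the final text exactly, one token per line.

Answer: ecya
mgmd
dgaj
zdijn
oqa
olweq
lcpd
oqa
lvldx
grb
qaqz
vrm
ayzou

Derivation:
Hunk 1: at line 2 remove [lxdl] add [dgaj,zdijn] -> 15 lines: ecya mgmd dgaj zdijn knsf jyzj zgkxz wjzt kkgg oqa lvldx grb qaqz vrm ayzou
Hunk 2: at line 4 remove [jyzj,zgkxz,wjzt] add [ksc] -> 13 lines: ecya mgmd dgaj zdijn knsf ksc kkgg oqa lvldx grb qaqz vrm ayzou
Hunk 3: at line 4 remove [knsf,ksc,kkgg] add [oqa,olweq,lcpd] -> 13 lines: ecya mgmd dgaj zdijn oqa olweq lcpd oqa lvldx grb qaqz vrm ayzou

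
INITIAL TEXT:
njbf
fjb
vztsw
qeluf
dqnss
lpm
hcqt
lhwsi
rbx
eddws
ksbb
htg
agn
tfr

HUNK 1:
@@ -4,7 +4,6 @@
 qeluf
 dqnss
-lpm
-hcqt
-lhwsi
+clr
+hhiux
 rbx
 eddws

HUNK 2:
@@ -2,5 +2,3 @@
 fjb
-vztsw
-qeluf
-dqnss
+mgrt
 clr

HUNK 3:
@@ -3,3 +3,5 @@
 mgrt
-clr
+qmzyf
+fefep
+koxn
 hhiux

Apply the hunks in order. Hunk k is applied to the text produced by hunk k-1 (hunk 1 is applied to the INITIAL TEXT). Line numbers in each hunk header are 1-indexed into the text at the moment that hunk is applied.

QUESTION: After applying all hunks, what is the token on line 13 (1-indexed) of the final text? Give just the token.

Answer: tfr

Derivation:
Hunk 1: at line 4 remove [lpm,hcqt,lhwsi] add [clr,hhiux] -> 13 lines: njbf fjb vztsw qeluf dqnss clr hhiux rbx eddws ksbb htg agn tfr
Hunk 2: at line 2 remove [vztsw,qeluf,dqnss] add [mgrt] -> 11 lines: njbf fjb mgrt clr hhiux rbx eddws ksbb htg agn tfr
Hunk 3: at line 3 remove [clr] add [qmzyf,fefep,koxn] -> 13 lines: njbf fjb mgrt qmzyf fefep koxn hhiux rbx eddws ksbb htg agn tfr
Final line 13: tfr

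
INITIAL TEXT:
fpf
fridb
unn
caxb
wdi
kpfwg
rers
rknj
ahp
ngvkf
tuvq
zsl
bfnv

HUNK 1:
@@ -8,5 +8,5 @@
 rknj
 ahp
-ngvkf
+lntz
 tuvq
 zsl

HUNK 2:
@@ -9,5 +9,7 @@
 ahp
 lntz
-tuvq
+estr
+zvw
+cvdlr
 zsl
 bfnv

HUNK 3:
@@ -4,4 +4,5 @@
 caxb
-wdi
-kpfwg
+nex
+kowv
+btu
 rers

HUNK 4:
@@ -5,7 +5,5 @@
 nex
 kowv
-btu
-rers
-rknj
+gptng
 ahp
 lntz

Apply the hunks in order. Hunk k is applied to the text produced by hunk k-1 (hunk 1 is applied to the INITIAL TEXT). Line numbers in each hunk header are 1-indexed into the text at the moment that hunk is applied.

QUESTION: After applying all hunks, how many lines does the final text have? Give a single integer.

Hunk 1: at line 8 remove [ngvkf] add [lntz] -> 13 lines: fpf fridb unn caxb wdi kpfwg rers rknj ahp lntz tuvq zsl bfnv
Hunk 2: at line 9 remove [tuvq] add [estr,zvw,cvdlr] -> 15 lines: fpf fridb unn caxb wdi kpfwg rers rknj ahp lntz estr zvw cvdlr zsl bfnv
Hunk 3: at line 4 remove [wdi,kpfwg] add [nex,kowv,btu] -> 16 lines: fpf fridb unn caxb nex kowv btu rers rknj ahp lntz estr zvw cvdlr zsl bfnv
Hunk 4: at line 5 remove [btu,rers,rknj] add [gptng] -> 14 lines: fpf fridb unn caxb nex kowv gptng ahp lntz estr zvw cvdlr zsl bfnv
Final line count: 14

Answer: 14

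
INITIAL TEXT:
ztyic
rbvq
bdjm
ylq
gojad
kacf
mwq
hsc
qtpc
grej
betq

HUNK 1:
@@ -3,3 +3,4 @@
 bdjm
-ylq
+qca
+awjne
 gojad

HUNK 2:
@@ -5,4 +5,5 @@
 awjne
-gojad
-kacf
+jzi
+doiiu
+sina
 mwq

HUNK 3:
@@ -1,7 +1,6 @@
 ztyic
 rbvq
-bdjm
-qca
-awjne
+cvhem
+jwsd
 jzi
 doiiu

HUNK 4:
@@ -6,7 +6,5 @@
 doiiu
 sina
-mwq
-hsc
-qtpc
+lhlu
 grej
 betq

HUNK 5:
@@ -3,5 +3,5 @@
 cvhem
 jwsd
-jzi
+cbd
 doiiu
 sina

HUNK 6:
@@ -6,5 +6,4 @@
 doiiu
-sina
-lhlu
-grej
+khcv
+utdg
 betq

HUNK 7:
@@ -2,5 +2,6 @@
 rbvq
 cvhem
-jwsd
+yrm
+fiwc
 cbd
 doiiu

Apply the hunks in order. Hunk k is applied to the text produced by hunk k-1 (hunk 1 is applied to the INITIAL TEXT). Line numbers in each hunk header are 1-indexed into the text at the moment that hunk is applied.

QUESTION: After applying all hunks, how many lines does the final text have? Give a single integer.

Hunk 1: at line 3 remove [ylq] add [qca,awjne] -> 12 lines: ztyic rbvq bdjm qca awjne gojad kacf mwq hsc qtpc grej betq
Hunk 2: at line 5 remove [gojad,kacf] add [jzi,doiiu,sina] -> 13 lines: ztyic rbvq bdjm qca awjne jzi doiiu sina mwq hsc qtpc grej betq
Hunk 3: at line 1 remove [bdjm,qca,awjne] add [cvhem,jwsd] -> 12 lines: ztyic rbvq cvhem jwsd jzi doiiu sina mwq hsc qtpc grej betq
Hunk 4: at line 6 remove [mwq,hsc,qtpc] add [lhlu] -> 10 lines: ztyic rbvq cvhem jwsd jzi doiiu sina lhlu grej betq
Hunk 5: at line 3 remove [jzi] add [cbd] -> 10 lines: ztyic rbvq cvhem jwsd cbd doiiu sina lhlu grej betq
Hunk 6: at line 6 remove [sina,lhlu,grej] add [khcv,utdg] -> 9 lines: ztyic rbvq cvhem jwsd cbd doiiu khcv utdg betq
Hunk 7: at line 2 remove [jwsd] add [yrm,fiwc] -> 10 lines: ztyic rbvq cvhem yrm fiwc cbd doiiu khcv utdg betq
Final line count: 10

Answer: 10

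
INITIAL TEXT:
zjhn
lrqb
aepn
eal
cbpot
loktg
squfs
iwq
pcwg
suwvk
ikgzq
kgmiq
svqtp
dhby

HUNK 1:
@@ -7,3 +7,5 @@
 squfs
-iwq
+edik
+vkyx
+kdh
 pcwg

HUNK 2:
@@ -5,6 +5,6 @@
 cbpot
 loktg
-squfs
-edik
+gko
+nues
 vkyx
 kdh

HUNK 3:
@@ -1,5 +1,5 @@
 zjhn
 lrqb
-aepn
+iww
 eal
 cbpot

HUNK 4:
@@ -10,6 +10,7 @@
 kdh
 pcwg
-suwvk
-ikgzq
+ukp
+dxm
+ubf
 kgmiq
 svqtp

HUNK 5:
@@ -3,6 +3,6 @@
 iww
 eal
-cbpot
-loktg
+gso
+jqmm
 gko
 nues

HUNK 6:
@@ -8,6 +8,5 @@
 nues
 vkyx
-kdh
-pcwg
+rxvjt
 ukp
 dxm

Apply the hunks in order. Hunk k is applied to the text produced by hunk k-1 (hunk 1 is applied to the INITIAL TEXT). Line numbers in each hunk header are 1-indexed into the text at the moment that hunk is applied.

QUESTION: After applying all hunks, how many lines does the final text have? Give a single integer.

Answer: 16

Derivation:
Hunk 1: at line 7 remove [iwq] add [edik,vkyx,kdh] -> 16 lines: zjhn lrqb aepn eal cbpot loktg squfs edik vkyx kdh pcwg suwvk ikgzq kgmiq svqtp dhby
Hunk 2: at line 5 remove [squfs,edik] add [gko,nues] -> 16 lines: zjhn lrqb aepn eal cbpot loktg gko nues vkyx kdh pcwg suwvk ikgzq kgmiq svqtp dhby
Hunk 3: at line 1 remove [aepn] add [iww] -> 16 lines: zjhn lrqb iww eal cbpot loktg gko nues vkyx kdh pcwg suwvk ikgzq kgmiq svqtp dhby
Hunk 4: at line 10 remove [suwvk,ikgzq] add [ukp,dxm,ubf] -> 17 lines: zjhn lrqb iww eal cbpot loktg gko nues vkyx kdh pcwg ukp dxm ubf kgmiq svqtp dhby
Hunk 5: at line 3 remove [cbpot,loktg] add [gso,jqmm] -> 17 lines: zjhn lrqb iww eal gso jqmm gko nues vkyx kdh pcwg ukp dxm ubf kgmiq svqtp dhby
Hunk 6: at line 8 remove [kdh,pcwg] add [rxvjt] -> 16 lines: zjhn lrqb iww eal gso jqmm gko nues vkyx rxvjt ukp dxm ubf kgmiq svqtp dhby
Final line count: 16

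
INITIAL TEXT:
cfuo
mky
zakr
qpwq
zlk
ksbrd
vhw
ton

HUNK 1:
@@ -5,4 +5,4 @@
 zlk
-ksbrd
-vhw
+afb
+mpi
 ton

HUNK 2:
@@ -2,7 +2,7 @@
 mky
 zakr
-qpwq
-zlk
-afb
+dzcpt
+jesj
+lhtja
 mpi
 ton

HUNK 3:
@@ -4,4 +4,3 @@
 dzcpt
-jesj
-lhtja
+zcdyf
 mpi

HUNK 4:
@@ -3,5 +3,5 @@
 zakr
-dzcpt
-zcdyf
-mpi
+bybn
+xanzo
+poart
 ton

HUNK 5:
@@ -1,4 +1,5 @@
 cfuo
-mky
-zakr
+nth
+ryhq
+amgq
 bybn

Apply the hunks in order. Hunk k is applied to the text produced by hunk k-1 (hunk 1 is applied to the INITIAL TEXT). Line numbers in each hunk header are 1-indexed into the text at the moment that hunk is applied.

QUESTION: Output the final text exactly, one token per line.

Hunk 1: at line 5 remove [ksbrd,vhw] add [afb,mpi] -> 8 lines: cfuo mky zakr qpwq zlk afb mpi ton
Hunk 2: at line 2 remove [qpwq,zlk,afb] add [dzcpt,jesj,lhtja] -> 8 lines: cfuo mky zakr dzcpt jesj lhtja mpi ton
Hunk 3: at line 4 remove [jesj,lhtja] add [zcdyf] -> 7 lines: cfuo mky zakr dzcpt zcdyf mpi ton
Hunk 4: at line 3 remove [dzcpt,zcdyf,mpi] add [bybn,xanzo,poart] -> 7 lines: cfuo mky zakr bybn xanzo poart ton
Hunk 5: at line 1 remove [mky,zakr] add [nth,ryhq,amgq] -> 8 lines: cfuo nth ryhq amgq bybn xanzo poart ton

Answer: cfuo
nth
ryhq
amgq
bybn
xanzo
poart
ton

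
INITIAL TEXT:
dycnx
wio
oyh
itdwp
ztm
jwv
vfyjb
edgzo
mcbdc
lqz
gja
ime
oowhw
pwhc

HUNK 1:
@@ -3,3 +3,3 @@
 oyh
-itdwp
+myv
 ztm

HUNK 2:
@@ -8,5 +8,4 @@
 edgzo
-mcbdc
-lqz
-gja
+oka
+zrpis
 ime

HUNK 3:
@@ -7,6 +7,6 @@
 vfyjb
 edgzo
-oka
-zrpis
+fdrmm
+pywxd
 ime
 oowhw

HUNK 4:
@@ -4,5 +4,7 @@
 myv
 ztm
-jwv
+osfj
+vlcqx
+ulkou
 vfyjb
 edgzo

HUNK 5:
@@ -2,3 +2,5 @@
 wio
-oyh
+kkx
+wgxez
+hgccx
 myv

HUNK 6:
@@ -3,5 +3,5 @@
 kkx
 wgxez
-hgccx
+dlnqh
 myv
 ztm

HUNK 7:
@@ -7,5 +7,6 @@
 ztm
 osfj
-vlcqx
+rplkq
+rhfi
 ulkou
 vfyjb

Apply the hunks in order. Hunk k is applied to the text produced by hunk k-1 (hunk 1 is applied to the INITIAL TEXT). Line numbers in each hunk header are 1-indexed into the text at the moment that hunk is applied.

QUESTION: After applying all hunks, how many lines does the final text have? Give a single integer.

Hunk 1: at line 3 remove [itdwp] add [myv] -> 14 lines: dycnx wio oyh myv ztm jwv vfyjb edgzo mcbdc lqz gja ime oowhw pwhc
Hunk 2: at line 8 remove [mcbdc,lqz,gja] add [oka,zrpis] -> 13 lines: dycnx wio oyh myv ztm jwv vfyjb edgzo oka zrpis ime oowhw pwhc
Hunk 3: at line 7 remove [oka,zrpis] add [fdrmm,pywxd] -> 13 lines: dycnx wio oyh myv ztm jwv vfyjb edgzo fdrmm pywxd ime oowhw pwhc
Hunk 4: at line 4 remove [jwv] add [osfj,vlcqx,ulkou] -> 15 lines: dycnx wio oyh myv ztm osfj vlcqx ulkou vfyjb edgzo fdrmm pywxd ime oowhw pwhc
Hunk 5: at line 2 remove [oyh] add [kkx,wgxez,hgccx] -> 17 lines: dycnx wio kkx wgxez hgccx myv ztm osfj vlcqx ulkou vfyjb edgzo fdrmm pywxd ime oowhw pwhc
Hunk 6: at line 3 remove [hgccx] add [dlnqh] -> 17 lines: dycnx wio kkx wgxez dlnqh myv ztm osfj vlcqx ulkou vfyjb edgzo fdrmm pywxd ime oowhw pwhc
Hunk 7: at line 7 remove [vlcqx] add [rplkq,rhfi] -> 18 lines: dycnx wio kkx wgxez dlnqh myv ztm osfj rplkq rhfi ulkou vfyjb edgzo fdrmm pywxd ime oowhw pwhc
Final line count: 18

Answer: 18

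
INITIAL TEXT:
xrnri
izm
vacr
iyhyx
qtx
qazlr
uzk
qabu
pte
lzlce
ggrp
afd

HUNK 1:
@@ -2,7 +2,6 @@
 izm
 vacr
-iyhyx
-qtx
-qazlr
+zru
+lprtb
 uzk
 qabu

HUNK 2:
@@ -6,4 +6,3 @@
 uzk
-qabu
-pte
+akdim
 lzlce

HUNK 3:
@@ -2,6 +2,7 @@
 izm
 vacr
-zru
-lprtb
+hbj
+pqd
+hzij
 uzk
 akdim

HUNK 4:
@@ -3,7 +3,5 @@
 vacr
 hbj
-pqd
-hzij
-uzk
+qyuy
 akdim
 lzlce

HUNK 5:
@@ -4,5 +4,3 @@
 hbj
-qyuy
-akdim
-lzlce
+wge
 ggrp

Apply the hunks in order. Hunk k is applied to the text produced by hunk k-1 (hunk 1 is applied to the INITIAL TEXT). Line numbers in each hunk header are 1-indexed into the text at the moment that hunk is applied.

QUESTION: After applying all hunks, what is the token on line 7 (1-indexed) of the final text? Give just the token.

Answer: afd

Derivation:
Hunk 1: at line 2 remove [iyhyx,qtx,qazlr] add [zru,lprtb] -> 11 lines: xrnri izm vacr zru lprtb uzk qabu pte lzlce ggrp afd
Hunk 2: at line 6 remove [qabu,pte] add [akdim] -> 10 lines: xrnri izm vacr zru lprtb uzk akdim lzlce ggrp afd
Hunk 3: at line 2 remove [zru,lprtb] add [hbj,pqd,hzij] -> 11 lines: xrnri izm vacr hbj pqd hzij uzk akdim lzlce ggrp afd
Hunk 4: at line 3 remove [pqd,hzij,uzk] add [qyuy] -> 9 lines: xrnri izm vacr hbj qyuy akdim lzlce ggrp afd
Hunk 5: at line 4 remove [qyuy,akdim,lzlce] add [wge] -> 7 lines: xrnri izm vacr hbj wge ggrp afd
Final line 7: afd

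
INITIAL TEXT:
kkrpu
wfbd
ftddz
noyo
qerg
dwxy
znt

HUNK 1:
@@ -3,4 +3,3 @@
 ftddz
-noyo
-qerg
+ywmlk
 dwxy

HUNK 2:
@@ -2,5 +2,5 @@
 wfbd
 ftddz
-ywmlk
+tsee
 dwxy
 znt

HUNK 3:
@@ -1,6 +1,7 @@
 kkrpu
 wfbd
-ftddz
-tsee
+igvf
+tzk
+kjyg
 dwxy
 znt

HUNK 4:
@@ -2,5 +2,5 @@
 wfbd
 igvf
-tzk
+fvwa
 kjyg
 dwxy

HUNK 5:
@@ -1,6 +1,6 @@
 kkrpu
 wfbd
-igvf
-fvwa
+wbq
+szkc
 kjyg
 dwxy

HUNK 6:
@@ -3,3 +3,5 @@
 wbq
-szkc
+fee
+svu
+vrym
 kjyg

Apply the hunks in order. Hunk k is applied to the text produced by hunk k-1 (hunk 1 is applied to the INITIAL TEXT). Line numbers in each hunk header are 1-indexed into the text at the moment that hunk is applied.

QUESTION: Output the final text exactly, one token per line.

Hunk 1: at line 3 remove [noyo,qerg] add [ywmlk] -> 6 lines: kkrpu wfbd ftddz ywmlk dwxy znt
Hunk 2: at line 2 remove [ywmlk] add [tsee] -> 6 lines: kkrpu wfbd ftddz tsee dwxy znt
Hunk 3: at line 1 remove [ftddz,tsee] add [igvf,tzk,kjyg] -> 7 lines: kkrpu wfbd igvf tzk kjyg dwxy znt
Hunk 4: at line 2 remove [tzk] add [fvwa] -> 7 lines: kkrpu wfbd igvf fvwa kjyg dwxy znt
Hunk 5: at line 1 remove [igvf,fvwa] add [wbq,szkc] -> 7 lines: kkrpu wfbd wbq szkc kjyg dwxy znt
Hunk 6: at line 3 remove [szkc] add [fee,svu,vrym] -> 9 lines: kkrpu wfbd wbq fee svu vrym kjyg dwxy znt

Answer: kkrpu
wfbd
wbq
fee
svu
vrym
kjyg
dwxy
znt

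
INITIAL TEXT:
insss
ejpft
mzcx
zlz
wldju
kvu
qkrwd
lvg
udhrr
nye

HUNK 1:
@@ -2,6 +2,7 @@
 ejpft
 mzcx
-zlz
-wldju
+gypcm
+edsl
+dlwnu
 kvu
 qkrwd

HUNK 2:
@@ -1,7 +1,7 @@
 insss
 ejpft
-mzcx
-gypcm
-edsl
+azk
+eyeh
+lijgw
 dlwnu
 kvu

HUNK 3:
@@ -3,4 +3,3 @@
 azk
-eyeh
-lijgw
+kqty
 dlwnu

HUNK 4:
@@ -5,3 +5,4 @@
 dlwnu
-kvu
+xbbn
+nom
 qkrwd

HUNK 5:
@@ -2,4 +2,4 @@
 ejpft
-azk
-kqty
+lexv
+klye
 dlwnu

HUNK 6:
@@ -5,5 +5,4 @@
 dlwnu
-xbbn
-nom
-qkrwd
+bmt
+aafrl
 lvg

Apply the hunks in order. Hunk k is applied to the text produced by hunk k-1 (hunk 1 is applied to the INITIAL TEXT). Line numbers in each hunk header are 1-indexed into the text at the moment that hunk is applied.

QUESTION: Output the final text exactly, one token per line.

Hunk 1: at line 2 remove [zlz,wldju] add [gypcm,edsl,dlwnu] -> 11 lines: insss ejpft mzcx gypcm edsl dlwnu kvu qkrwd lvg udhrr nye
Hunk 2: at line 1 remove [mzcx,gypcm,edsl] add [azk,eyeh,lijgw] -> 11 lines: insss ejpft azk eyeh lijgw dlwnu kvu qkrwd lvg udhrr nye
Hunk 3: at line 3 remove [eyeh,lijgw] add [kqty] -> 10 lines: insss ejpft azk kqty dlwnu kvu qkrwd lvg udhrr nye
Hunk 4: at line 5 remove [kvu] add [xbbn,nom] -> 11 lines: insss ejpft azk kqty dlwnu xbbn nom qkrwd lvg udhrr nye
Hunk 5: at line 2 remove [azk,kqty] add [lexv,klye] -> 11 lines: insss ejpft lexv klye dlwnu xbbn nom qkrwd lvg udhrr nye
Hunk 6: at line 5 remove [xbbn,nom,qkrwd] add [bmt,aafrl] -> 10 lines: insss ejpft lexv klye dlwnu bmt aafrl lvg udhrr nye

Answer: insss
ejpft
lexv
klye
dlwnu
bmt
aafrl
lvg
udhrr
nye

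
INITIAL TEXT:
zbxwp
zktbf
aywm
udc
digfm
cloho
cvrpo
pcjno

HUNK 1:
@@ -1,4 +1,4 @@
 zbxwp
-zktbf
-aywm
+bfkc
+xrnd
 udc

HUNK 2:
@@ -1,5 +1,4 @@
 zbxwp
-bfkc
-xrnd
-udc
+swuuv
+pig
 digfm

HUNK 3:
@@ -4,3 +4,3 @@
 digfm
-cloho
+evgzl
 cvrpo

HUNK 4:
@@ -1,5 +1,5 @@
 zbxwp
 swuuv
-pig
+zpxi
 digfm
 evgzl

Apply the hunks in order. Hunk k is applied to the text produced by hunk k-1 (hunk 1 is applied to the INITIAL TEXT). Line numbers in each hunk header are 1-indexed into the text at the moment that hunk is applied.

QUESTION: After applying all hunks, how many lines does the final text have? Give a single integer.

Hunk 1: at line 1 remove [zktbf,aywm] add [bfkc,xrnd] -> 8 lines: zbxwp bfkc xrnd udc digfm cloho cvrpo pcjno
Hunk 2: at line 1 remove [bfkc,xrnd,udc] add [swuuv,pig] -> 7 lines: zbxwp swuuv pig digfm cloho cvrpo pcjno
Hunk 3: at line 4 remove [cloho] add [evgzl] -> 7 lines: zbxwp swuuv pig digfm evgzl cvrpo pcjno
Hunk 4: at line 1 remove [pig] add [zpxi] -> 7 lines: zbxwp swuuv zpxi digfm evgzl cvrpo pcjno
Final line count: 7

Answer: 7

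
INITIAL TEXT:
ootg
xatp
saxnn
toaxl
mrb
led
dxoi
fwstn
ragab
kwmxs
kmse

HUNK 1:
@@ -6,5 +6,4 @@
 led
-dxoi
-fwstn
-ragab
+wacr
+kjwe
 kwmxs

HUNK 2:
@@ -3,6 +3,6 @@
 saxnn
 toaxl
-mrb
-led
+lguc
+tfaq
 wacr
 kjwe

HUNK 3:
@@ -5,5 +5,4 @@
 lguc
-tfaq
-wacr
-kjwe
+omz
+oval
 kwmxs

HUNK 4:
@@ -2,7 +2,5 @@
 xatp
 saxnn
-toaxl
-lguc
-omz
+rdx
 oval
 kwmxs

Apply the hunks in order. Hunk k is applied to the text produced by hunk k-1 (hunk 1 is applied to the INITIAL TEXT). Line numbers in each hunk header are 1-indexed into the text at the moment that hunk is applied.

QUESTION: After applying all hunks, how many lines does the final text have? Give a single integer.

Hunk 1: at line 6 remove [dxoi,fwstn,ragab] add [wacr,kjwe] -> 10 lines: ootg xatp saxnn toaxl mrb led wacr kjwe kwmxs kmse
Hunk 2: at line 3 remove [mrb,led] add [lguc,tfaq] -> 10 lines: ootg xatp saxnn toaxl lguc tfaq wacr kjwe kwmxs kmse
Hunk 3: at line 5 remove [tfaq,wacr,kjwe] add [omz,oval] -> 9 lines: ootg xatp saxnn toaxl lguc omz oval kwmxs kmse
Hunk 4: at line 2 remove [toaxl,lguc,omz] add [rdx] -> 7 lines: ootg xatp saxnn rdx oval kwmxs kmse
Final line count: 7

Answer: 7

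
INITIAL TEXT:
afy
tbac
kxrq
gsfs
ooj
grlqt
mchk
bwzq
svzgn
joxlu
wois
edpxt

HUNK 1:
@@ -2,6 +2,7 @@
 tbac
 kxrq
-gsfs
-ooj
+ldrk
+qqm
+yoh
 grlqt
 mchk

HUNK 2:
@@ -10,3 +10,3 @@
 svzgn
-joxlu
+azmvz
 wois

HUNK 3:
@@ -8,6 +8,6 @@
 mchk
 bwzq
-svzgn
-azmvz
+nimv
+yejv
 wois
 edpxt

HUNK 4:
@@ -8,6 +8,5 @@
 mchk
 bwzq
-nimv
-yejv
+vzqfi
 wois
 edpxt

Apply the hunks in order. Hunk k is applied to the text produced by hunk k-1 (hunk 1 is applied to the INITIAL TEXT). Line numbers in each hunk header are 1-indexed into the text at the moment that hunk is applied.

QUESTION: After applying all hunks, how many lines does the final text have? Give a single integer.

Answer: 12

Derivation:
Hunk 1: at line 2 remove [gsfs,ooj] add [ldrk,qqm,yoh] -> 13 lines: afy tbac kxrq ldrk qqm yoh grlqt mchk bwzq svzgn joxlu wois edpxt
Hunk 2: at line 10 remove [joxlu] add [azmvz] -> 13 lines: afy tbac kxrq ldrk qqm yoh grlqt mchk bwzq svzgn azmvz wois edpxt
Hunk 3: at line 8 remove [svzgn,azmvz] add [nimv,yejv] -> 13 lines: afy tbac kxrq ldrk qqm yoh grlqt mchk bwzq nimv yejv wois edpxt
Hunk 4: at line 8 remove [nimv,yejv] add [vzqfi] -> 12 lines: afy tbac kxrq ldrk qqm yoh grlqt mchk bwzq vzqfi wois edpxt
Final line count: 12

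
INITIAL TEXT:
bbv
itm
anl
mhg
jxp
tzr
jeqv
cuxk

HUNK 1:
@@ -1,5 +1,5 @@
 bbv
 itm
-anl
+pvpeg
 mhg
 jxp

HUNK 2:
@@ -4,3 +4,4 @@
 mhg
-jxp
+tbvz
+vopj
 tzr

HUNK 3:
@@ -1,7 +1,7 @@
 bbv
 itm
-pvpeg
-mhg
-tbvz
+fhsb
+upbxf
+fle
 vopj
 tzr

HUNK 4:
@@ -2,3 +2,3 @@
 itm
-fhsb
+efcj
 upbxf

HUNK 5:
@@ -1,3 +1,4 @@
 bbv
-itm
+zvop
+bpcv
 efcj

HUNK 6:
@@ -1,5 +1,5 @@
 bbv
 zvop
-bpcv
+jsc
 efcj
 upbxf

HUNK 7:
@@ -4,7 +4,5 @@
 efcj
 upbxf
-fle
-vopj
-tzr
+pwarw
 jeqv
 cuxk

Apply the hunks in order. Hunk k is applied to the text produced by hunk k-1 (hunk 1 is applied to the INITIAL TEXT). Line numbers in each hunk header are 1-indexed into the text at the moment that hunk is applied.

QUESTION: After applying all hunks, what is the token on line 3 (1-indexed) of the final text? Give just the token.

Hunk 1: at line 1 remove [anl] add [pvpeg] -> 8 lines: bbv itm pvpeg mhg jxp tzr jeqv cuxk
Hunk 2: at line 4 remove [jxp] add [tbvz,vopj] -> 9 lines: bbv itm pvpeg mhg tbvz vopj tzr jeqv cuxk
Hunk 3: at line 1 remove [pvpeg,mhg,tbvz] add [fhsb,upbxf,fle] -> 9 lines: bbv itm fhsb upbxf fle vopj tzr jeqv cuxk
Hunk 4: at line 2 remove [fhsb] add [efcj] -> 9 lines: bbv itm efcj upbxf fle vopj tzr jeqv cuxk
Hunk 5: at line 1 remove [itm] add [zvop,bpcv] -> 10 lines: bbv zvop bpcv efcj upbxf fle vopj tzr jeqv cuxk
Hunk 6: at line 1 remove [bpcv] add [jsc] -> 10 lines: bbv zvop jsc efcj upbxf fle vopj tzr jeqv cuxk
Hunk 7: at line 4 remove [fle,vopj,tzr] add [pwarw] -> 8 lines: bbv zvop jsc efcj upbxf pwarw jeqv cuxk
Final line 3: jsc

Answer: jsc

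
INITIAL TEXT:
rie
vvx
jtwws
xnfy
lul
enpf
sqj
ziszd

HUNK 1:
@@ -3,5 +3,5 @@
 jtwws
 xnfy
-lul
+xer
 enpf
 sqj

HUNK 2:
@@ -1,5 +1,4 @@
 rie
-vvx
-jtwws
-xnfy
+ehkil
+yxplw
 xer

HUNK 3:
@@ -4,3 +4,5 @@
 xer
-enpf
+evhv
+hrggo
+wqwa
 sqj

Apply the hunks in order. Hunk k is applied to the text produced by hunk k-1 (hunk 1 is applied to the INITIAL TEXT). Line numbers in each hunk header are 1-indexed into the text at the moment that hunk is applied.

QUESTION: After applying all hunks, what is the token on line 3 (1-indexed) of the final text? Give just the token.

Answer: yxplw

Derivation:
Hunk 1: at line 3 remove [lul] add [xer] -> 8 lines: rie vvx jtwws xnfy xer enpf sqj ziszd
Hunk 2: at line 1 remove [vvx,jtwws,xnfy] add [ehkil,yxplw] -> 7 lines: rie ehkil yxplw xer enpf sqj ziszd
Hunk 3: at line 4 remove [enpf] add [evhv,hrggo,wqwa] -> 9 lines: rie ehkil yxplw xer evhv hrggo wqwa sqj ziszd
Final line 3: yxplw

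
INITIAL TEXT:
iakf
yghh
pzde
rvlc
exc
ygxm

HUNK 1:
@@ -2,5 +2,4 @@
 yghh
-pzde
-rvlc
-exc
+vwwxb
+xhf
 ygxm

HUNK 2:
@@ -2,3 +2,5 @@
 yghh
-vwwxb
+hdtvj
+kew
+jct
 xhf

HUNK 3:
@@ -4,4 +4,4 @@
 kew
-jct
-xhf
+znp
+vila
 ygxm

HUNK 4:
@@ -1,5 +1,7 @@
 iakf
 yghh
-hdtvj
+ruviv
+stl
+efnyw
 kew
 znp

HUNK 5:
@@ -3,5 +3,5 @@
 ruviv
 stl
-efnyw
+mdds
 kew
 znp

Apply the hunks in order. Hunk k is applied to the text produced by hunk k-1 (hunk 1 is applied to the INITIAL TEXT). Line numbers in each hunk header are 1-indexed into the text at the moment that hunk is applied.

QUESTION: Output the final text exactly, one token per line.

Answer: iakf
yghh
ruviv
stl
mdds
kew
znp
vila
ygxm

Derivation:
Hunk 1: at line 2 remove [pzde,rvlc,exc] add [vwwxb,xhf] -> 5 lines: iakf yghh vwwxb xhf ygxm
Hunk 2: at line 2 remove [vwwxb] add [hdtvj,kew,jct] -> 7 lines: iakf yghh hdtvj kew jct xhf ygxm
Hunk 3: at line 4 remove [jct,xhf] add [znp,vila] -> 7 lines: iakf yghh hdtvj kew znp vila ygxm
Hunk 4: at line 1 remove [hdtvj] add [ruviv,stl,efnyw] -> 9 lines: iakf yghh ruviv stl efnyw kew znp vila ygxm
Hunk 5: at line 3 remove [efnyw] add [mdds] -> 9 lines: iakf yghh ruviv stl mdds kew znp vila ygxm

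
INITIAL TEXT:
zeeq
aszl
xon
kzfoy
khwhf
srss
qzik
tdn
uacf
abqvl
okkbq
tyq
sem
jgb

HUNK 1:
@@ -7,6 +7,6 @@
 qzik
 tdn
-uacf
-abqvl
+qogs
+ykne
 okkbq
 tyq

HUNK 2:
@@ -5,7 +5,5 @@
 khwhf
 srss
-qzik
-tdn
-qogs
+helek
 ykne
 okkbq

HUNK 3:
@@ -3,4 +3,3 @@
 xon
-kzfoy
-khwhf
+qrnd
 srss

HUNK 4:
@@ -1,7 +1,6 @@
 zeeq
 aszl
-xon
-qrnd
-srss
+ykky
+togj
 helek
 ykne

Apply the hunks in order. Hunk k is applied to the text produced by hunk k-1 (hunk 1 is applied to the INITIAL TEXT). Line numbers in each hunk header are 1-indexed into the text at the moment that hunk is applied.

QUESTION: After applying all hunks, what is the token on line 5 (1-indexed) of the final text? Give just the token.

Hunk 1: at line 7 remove [uacf,abqvl] add [qogs,ykne] -> 14 lines: zeeq aszl xon kzfoy khwhf srss qzik tdn qogs ykne okkbq tyq sem jgb
Hunk 2: at line 5 remove [qzik,tdn,qogs] add [helek] -> 12 lines: zeeq aszl xon kzfoy khwhf srss helek ykne okkbq tyq sem jgb
Hunk 3: at line 3 remove [kzfoy,khwhf] add [qrnd] -> 11 lines: zeeq aszl xon qrnd srss helek ykne okkbq tyq sem jgb
Hunk 4: at line 1 remove [xon,qrnd,srss] add [ykky,togj] -> 10 lines: zeeq aszl ykky togj helek ykne okkbq tyq sem jgb
Final line 5: helek

Answer: helek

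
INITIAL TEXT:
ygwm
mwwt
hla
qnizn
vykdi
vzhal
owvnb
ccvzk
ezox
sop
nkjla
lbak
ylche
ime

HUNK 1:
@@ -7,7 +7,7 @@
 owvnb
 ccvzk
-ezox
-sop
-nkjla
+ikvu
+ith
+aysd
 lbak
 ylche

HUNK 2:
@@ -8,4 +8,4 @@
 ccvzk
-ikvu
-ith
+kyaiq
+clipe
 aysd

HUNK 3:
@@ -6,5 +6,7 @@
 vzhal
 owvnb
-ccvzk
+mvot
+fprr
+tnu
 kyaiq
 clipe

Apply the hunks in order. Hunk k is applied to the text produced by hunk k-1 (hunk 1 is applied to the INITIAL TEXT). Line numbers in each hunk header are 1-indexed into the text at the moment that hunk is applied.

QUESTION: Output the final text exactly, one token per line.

Answer: ygwm
mwwt
hla
qnizn
vykdi
vzhal
owvnb
mvot
fprr
tnu
kyaiq
clipe
aysd
lbak
ylche
ime

Derivation:
Hunk 1: at line 7 remove [ezox,sop,nkjla] add [ikvu,ith,aysd] -> 14 lines: ygwm mwwt hla qnizn vykdi vzhal owvnb ccvzk ikvu ith aysd lbak ylche ime
Hunk 2: at line 8 remove [ikvu,ith] add [kyaiq,clipe] -> 14 lines: ygwm mwwt hla qnizn vykdi vzhal owvnb ccvzk kyaiq clipe aysd lbak ylche ime
Hunk 3: at line 6 remove [ccvzk] add [mvot,fprr,tnu] -> 16 lines: ygwm mwwt hla qnizn vykdi vzhal owvnb mvot fprr tnu kyaiq clipe aysd lbak ylche ime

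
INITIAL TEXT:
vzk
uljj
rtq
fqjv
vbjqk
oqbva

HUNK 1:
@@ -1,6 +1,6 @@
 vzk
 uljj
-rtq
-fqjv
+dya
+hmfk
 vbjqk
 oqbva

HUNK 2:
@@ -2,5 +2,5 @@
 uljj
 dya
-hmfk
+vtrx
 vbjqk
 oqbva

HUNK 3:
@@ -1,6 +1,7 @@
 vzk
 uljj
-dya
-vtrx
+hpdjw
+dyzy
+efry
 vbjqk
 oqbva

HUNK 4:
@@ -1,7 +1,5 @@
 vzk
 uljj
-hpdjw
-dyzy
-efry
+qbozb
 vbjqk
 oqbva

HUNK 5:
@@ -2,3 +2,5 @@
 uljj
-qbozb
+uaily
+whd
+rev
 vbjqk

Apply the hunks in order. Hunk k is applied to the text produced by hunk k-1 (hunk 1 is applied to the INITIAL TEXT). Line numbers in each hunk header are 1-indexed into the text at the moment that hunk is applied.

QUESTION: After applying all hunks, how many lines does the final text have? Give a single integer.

Answer: 7

Derivation:
Hunk 1: at line 1 remove [rtq,fqjv] add [dya,hmfk] -> 6 lines: vzk uljj dya hmfk vbjqk oqbva
Hunk 2: at line 2 remove [hmfk] add [vtrx] -> 6 lines: vzk uljj dya vtrx vbjqk oqbva
Hunk 3: at line 1 remove [dya,vtrx] add [hpdjw,dyzy,efry] -> 7 lines: vzk uljj hpdjw dyzy efry vbjqk oqbva
Hunk 4: at line 1 remove [hpdjw,dyzy,efry] add [qbozb] -> 5 lines: vzk uljj qbozb vbjqk oqbva
Hunk 5: at line 2 remove [qbozb] add [uaily,whd,rev] -> 7 lines: vzk uljj uaily whd rev vbjqk oqbva
Final line count: 7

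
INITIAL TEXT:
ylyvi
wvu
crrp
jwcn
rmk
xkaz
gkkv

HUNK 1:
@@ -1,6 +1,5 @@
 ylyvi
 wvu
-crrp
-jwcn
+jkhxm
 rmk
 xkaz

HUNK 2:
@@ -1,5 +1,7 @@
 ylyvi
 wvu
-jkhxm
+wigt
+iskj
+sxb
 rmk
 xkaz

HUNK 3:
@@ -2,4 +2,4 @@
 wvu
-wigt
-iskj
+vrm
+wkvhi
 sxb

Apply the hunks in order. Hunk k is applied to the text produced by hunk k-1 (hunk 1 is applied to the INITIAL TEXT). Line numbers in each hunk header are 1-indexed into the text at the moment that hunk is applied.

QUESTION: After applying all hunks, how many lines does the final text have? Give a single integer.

Hunk 1: at line 1 remove [crrp,jwcn] add [jkhxm] -> 6 lines: ylyvi wvu jkhxm rmk xkaz gkkv
Hunk 2: at line 1 remove [jkhxm] add [wigt,iskj,sxb] -> 8 lines: ylyvi wvu wigt iskj sxb rmk xkaz gkkv
Hunk 3: at line 2 remove [wigt,iskj] add [vrm,wkvhi] -> 8 lines: ylyvi wvu vrm wkvhi sxb rmk xkaz gkkv
Final line count: 8

Answer: 8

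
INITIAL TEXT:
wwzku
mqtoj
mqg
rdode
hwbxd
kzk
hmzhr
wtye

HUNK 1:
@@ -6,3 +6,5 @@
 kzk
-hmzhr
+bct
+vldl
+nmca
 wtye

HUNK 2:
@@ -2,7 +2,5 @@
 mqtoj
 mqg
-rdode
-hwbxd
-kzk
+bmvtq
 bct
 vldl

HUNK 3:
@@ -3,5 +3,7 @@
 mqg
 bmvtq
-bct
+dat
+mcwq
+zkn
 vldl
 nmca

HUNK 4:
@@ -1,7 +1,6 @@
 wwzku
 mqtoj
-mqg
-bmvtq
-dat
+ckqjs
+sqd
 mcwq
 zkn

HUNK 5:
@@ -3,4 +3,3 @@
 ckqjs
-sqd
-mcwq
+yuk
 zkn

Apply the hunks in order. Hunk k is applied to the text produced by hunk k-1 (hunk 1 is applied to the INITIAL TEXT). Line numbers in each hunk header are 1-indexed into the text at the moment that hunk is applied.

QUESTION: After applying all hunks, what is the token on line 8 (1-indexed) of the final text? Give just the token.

Answer: wtye

Derivation:
Hunk 1: at line 6 remove [hmzhr] add [bct,vldl,nmca] -> 10 lines: wwzku mqtoj mqg rdode hwbxd kzk bct vldl nmca wtye
Hunk 2: at line 2 remove [rdode,hwbxd,kzk] add [bmvtq] -> 8 lines: wwzku mqtoj mqg bmvtq bct vldl nmca wtye
Hunk 3: at line 3 remove [bct] add [dat,mcwq,zkn] -> 10 lines: wwzku mqtoj mqg bmvtq dat mcwq zkn vldl nmca wtye
Hunk 4: at line 1 remove [mqg,bmvtq,dat] add [ckqjs,sqd] -> 9 lines: wwzku mqtoj ckqjs sqd mcwq zkn vldl nmca wtye
Hunk 5: at line 3 remove [sqd,mcwq] add [yuk] -> 8 lines: wwzku mqtoj ckqjs yuk zkn vldl nmca wtye
Final line 8: wtye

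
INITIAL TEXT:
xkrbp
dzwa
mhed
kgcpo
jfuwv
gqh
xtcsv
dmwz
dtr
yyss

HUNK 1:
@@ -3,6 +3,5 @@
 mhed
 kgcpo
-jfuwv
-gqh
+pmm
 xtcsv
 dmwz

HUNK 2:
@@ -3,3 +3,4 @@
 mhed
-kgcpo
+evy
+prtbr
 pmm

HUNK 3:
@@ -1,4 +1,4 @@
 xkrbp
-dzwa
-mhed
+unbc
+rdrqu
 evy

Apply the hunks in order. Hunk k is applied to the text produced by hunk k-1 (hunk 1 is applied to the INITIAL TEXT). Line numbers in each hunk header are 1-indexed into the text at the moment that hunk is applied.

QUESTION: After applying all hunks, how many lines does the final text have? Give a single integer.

Hunk 1: at line 3 remove [jfuwv,gqh] add [pmm] -> 9 lines: xkrbp dzwa mhed kgcpo pmm xtcsv dmwz dtr yyss
Hunk 2: at line 3 remove [kgcpo] add [evy,prtbr] -> 10 lines: xkrbp dzwa mhed evy prtbr pmm xtcsv dmwz dtr yyss
Hunk 3: at line 1 remove [dzwa,mhed] add [unbc,rdrqu] -> 10 lines: xkrbp unbc rdrqu evy prtbr pmm xtcsv dmwz dtr yyss
Final line count: 10

Answer: 10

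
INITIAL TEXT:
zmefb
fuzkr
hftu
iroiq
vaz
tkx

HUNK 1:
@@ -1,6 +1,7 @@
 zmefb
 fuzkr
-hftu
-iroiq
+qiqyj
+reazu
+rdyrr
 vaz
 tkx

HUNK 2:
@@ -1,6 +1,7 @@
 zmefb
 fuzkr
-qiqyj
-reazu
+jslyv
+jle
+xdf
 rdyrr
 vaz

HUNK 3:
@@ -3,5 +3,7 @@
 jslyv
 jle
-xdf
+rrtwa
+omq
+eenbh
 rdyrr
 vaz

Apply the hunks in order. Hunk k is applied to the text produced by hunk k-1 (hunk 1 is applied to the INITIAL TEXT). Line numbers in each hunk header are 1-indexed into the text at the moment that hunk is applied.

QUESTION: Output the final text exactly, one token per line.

Answer: zmefb
fuzkr
jslyv
jle
rrtwa
omq
eenbh
rdyrr
vaz
tkx

Derivation:
Hunk 1: at line 1 remove [hftu,iroiq] add [qiqyj,reazu,rdyrr] -> 7 lines: zmefb fuzkr qiqyj reazu rdyrr vaz tkx
Hunk 2: at line 1 remove [qiqyj,reazu] add [jslyv,jle,xdf] -> 8 lines: zmefb fuzkr jslyv jle xdf rdyrr vaz tkx
Hunk 3: at line 3 remove [xdf] add [rrtwa,omq,eenbh] -> 10 lines: zmefb fuzkr jslyv jle rrtwa omq eenbh rdyrr vaz tkx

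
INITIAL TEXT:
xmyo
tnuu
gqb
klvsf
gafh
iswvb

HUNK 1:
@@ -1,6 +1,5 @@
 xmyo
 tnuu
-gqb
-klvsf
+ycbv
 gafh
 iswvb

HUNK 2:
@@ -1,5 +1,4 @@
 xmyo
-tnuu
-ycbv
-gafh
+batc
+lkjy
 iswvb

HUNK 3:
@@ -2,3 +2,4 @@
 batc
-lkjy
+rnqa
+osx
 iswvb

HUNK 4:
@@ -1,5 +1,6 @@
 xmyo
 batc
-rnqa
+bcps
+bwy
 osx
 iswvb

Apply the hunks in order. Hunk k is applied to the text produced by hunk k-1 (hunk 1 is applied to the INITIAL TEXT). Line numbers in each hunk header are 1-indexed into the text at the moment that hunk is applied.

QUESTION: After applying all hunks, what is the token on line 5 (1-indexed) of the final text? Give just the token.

Hunk 1: at line 1 remove [gqb,klvsf] add [ycbv] -> 5 lines: xmyo tnuu ycbv gafh iswvb
Hunk 2: at line 1 remove [tnuu,ycbv,gafh] add [batc,lkjy] -> 4 lines: xmyo batc lkjy iswvb
Hunk 3: at line 2 remove [lkjy] add [rnqa,osx] -> 5 lines: xmyo batc rnqa osx iswvb
Hunk 4: at line 1 remove [rnqa] add [bcps,bwy] -> 6 lines: xmyo batc bcps bwy osx iswvb
Final line 5: osx

Answer: osx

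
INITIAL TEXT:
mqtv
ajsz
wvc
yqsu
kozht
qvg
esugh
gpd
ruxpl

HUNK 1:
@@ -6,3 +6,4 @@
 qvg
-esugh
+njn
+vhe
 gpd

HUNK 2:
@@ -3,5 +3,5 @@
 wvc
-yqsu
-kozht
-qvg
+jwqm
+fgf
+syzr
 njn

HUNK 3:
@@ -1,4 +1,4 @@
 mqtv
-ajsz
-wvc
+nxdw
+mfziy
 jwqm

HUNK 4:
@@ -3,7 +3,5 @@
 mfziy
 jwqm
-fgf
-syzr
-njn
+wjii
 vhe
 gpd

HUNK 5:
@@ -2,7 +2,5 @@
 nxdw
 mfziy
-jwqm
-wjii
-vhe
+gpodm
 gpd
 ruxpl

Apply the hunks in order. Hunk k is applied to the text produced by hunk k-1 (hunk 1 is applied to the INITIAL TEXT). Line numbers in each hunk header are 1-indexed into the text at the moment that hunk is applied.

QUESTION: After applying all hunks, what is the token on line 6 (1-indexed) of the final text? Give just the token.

Hunk 1: at line 6 remove [esugh] add [njn,vhe] -> 10 lines: mqtv ajsz wvc yqsu kozht qvg njn vhe gpd ruxpl
Hunk 2: at line 3 remove [yqsu,kozht,qvg] add [jwqm,fgf,syzr] -> 10 lines: mqtv ajsz wvc jwqm fgf syzr njn vhe gpd ruxpl
Hunk 3: at line 1 remove [ajsz,wvc] add [nxdw,mfziy] -> 10 lines: mqtv nxdw mfziy jwqm fgf syzr njn vhe gpd ruxpl
Hunk 4: at line 3 remove [fgf,syzr,njn] add [wjii] -> 8 lines: mqtv nxdw mfziy jwqm wjii vhe gpd ruxpl
Hunk 5: at line 2 remove [jwqm,wjii,vhe] add [gpodm] -> 6 lines: mqtv nxdw mfziy gpodm gpd ruxpl
Final line 6: ruxpl

Answer: ruxpl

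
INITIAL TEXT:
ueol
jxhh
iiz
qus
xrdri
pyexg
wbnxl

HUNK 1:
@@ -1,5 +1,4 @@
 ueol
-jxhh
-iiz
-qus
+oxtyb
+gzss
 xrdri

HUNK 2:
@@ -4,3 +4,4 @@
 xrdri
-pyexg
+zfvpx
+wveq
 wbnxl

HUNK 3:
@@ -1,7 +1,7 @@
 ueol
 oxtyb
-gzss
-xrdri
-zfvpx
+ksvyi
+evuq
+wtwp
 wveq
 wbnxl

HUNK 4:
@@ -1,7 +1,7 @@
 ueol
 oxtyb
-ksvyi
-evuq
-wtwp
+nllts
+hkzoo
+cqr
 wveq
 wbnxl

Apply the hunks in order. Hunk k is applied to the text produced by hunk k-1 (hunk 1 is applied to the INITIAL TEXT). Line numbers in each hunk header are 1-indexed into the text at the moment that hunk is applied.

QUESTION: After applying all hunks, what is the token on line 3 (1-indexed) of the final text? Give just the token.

Hunk 1: at line 1 remove [jxhh,iiz,qus] add [oxtyb,gzss] -> 6 lines: ueol oxtyb gzss xrdri pyexg wbnxl
Hunk 2: at line 4 remove [pyexg] add [zfvpx,wveq] -> 7 lines: ueol oxtyb gzss xrdri zfvpx wveq wbnxl
Hunk 3: at line 1 remove [gzss,xrdri,zfvpx] add [ksvyi,evuq,wtwp] -> 7 lines: ueol oxtyb ksvyi evuq wtwp wveq wbnxl
Hunk 4: at line 1 remove [ksvyi,evuq,wtwp] add [nllts,hkzoo,cqr] -> 7 lines: ueol oxtyb nllts hkzoo cqr wveq wbnxl
Final line 3: nllts

Answer: nllts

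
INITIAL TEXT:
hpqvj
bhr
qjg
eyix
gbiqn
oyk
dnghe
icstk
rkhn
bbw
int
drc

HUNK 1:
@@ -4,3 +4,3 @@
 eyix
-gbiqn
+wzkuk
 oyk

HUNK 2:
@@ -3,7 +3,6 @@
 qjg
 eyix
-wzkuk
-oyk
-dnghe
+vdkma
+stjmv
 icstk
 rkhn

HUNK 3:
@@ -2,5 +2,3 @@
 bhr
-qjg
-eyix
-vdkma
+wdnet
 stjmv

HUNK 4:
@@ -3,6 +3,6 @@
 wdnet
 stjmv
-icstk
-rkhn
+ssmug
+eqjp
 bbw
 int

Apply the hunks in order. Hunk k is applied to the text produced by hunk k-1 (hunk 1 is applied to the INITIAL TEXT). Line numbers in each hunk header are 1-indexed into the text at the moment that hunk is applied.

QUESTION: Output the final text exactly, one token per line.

Answer: hpqvj
bhr
wdnet
stjmv
ssmug
eqjp
bbw
int
drc

Derivation:
Hunk 1: at line 4 remove [gbiqn] add [wzkuk] -> 12 lines: hpqvj bhr qjg eyix wzkuk oyk dnghe icstk rkhn bbw int drc
Hunk 2: at line 3 remove [wzkuk,oyk,dnghe] add [vdkma,stjmv] -> 11 lines: hpqvj bhr qjg eyix vdkma stjmv icstk rkhn bbw int drc
Hunk 3: at line 2 remove [qjg,eyix,vdkma] add [wdnet] -> 9 lines: hpqvj bhr wdnet stjmv icstk rkhn bbw int drc
Hunk 4: at line 3 remove [icstk,rkhn] add [ssmug,eqjp] -> 9 lines: hpqvj bhr wdnet stjmv ssmug eqjp bbw int drc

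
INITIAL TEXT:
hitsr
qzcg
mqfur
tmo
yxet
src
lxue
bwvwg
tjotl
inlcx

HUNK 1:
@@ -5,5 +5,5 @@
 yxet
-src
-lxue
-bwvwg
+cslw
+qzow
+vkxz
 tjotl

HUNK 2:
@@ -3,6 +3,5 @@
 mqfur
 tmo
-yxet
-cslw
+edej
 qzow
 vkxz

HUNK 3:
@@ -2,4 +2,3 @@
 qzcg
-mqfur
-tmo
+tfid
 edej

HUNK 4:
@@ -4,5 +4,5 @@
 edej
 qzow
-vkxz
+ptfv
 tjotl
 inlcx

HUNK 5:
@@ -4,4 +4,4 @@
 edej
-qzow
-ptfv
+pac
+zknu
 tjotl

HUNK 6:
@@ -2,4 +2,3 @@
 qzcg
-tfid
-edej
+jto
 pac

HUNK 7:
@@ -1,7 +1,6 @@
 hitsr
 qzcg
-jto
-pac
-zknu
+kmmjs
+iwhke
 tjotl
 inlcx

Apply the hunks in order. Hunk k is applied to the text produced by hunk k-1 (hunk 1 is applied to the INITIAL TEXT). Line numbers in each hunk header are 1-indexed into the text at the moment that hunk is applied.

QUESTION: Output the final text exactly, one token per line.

Hunk 1: at line 5 remove [src,lxue,bwvwg] add [cslw,qzow,vkxz] -> 10 lines: hitsr qzcg mqfur tmo yxet cslw qzow vkxz tjotl inlcx
Hunk 2: at line 3 remove [yxet,cslw] add [edej] -> 9 lines: hitsr qzcg mqfur tmo edej qzow vkxz tjotl inlcx
Hunk 3: at line 2 remove [mqfur,tmo] add [tfid] -> 8 lines: hitsr qzcg tfid edej qzow vkxz tjotl inlcx
Hunk 4: at line 4 remove [vkxz] add [ptfv] -> 8 lines: hitsr qzcg tfid edej qzow ptfv tjotl inlcx
Hunk 5: at line 4 remove [qzow,ptfv] add [pac,zknu] -> 8 lines: hitsr qzcg tfid edej pac zknu tjotl inlcx
Hunk 6: at line 2 remove [tfid,edej] add [jto] -> 7 lines: hitsr qzcg jto pac zknu tjotl inlcx
Hunk 7: at line 1 remove [jto,pac,zknu] add [kmmjs,iwhke] -> 6 lines: hitsr qzcg kmmjs iwhke tjotl inlcx

Answer: hitsr
qzcg
kmmjs
iwhke
tjotl
inlcx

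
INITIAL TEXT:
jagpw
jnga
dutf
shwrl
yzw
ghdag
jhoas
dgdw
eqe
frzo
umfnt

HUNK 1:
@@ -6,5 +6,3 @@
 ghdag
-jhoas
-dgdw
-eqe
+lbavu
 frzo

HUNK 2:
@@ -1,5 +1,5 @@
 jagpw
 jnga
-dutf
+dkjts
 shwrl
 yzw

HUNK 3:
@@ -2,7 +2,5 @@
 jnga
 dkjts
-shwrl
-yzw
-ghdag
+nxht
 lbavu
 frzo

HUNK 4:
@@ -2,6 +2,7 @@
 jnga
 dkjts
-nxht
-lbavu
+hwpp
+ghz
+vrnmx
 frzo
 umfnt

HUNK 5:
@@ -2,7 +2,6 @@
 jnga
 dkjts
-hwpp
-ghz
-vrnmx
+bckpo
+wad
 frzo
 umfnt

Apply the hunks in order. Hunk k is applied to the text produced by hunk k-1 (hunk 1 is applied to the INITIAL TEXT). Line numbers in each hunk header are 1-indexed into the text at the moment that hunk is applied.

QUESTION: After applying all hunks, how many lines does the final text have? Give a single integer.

Hunk 1: at line 6 remove [jhoas,dgdw,eqe] add [lbavu] -> 9 lines: jagpw jnga dutf shwrl yzw ghdag lbavu frzo umfnt
Hunk 2: at line 1 remove [dutf] add [dkjts] -> 9 lines: jagpw jnga dkjts shwrl yzw ghdag lbavu frzo umfnt
Hunk 3: at line 2 remove [shwrl,yzw,ghdag] add [nxht] -> 7 lines: jagpw jnga dkjts nxht lbavu frzo umfnt
Hunk 4: at line 2 remove [nxht,lbavu] add [hwpp,ghz,vrnmx] -> 8 lines: jagpw jnga dkjts hwpp ghz vrnmx frzo umfnt
Hunk 5: at line 2 remove [hwpp,ghz,vrnmx] add [bckpo,wad] -> 7 lines: jagpw jnga dkjts bckpo wad frzo umfnt
Final line count: 7

Answer: 7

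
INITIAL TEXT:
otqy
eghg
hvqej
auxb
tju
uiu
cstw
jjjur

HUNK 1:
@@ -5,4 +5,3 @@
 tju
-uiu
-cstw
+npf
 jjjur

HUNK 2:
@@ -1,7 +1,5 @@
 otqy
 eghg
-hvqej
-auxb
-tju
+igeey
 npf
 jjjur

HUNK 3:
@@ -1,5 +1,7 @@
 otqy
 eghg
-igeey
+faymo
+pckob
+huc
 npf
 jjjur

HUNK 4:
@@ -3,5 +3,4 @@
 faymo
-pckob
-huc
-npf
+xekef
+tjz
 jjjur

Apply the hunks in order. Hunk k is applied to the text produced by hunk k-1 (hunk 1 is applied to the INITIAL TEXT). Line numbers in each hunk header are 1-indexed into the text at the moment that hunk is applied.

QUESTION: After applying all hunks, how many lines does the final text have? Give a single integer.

Answer: 6

Derivation:
Hunk 1: at line 5 remove [uiu,cstw] add [npf] -> 7 lines: otqy eghg hvqej auxb tju npf jjjur
Hunk 2: at line 1 remove [hvqej,auxb,tju] add [igeey] -> 5 lines: otqy eghg igeey npf jjjur
Hunk 3: at line 1 remove [igeey] add [faymo,pckob,huc] -> 7 lines: otqy eghg faymo pckob huc npf jjjur
Hunk 4: at line 3 remove [pckob,huc,npf] add [xekef,tjz] -> 6 lines: otqy eghg faymo xekef tjz jjjur
Final line count: 6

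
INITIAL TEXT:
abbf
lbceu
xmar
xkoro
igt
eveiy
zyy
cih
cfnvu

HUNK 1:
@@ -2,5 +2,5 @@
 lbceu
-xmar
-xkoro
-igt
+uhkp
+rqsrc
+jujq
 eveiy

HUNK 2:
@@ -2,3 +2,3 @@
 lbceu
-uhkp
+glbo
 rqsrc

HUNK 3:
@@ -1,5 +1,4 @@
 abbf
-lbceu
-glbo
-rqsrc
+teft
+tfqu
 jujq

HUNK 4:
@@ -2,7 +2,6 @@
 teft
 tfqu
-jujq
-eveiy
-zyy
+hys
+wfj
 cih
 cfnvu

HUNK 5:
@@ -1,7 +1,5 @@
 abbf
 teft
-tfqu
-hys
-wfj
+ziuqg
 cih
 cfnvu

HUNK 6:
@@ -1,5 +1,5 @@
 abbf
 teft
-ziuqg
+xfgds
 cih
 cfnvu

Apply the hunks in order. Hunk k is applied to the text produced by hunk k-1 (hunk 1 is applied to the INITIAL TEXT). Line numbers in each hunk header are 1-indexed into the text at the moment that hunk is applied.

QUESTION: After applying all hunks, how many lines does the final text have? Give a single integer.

Hunk 1: at line 2 remove [xmar,xkoro,igt] add [uhkp,rqsrc,jujq] -> 9 lines: abbf lbceu uhkp rqsrc jujq eveiy zyy cih cfnvu
Hunk 2: at line 2 remove [uhkp] add [glbo] -> 9 lines: abbf lbceu glbo rqsrc jujq eveiy zyy cih cfnvu
Hunk 3: at line 1 remove [lbceu,glbo,rqsrc] add [teft,tfqu] -> 8 lines: abbf teft tfqu jujq eveiy zyy cih cfnvu
Hunk 4: at line 2 remove [jujq,eveiy,zyy] add [hys,wfj] -> 7 lines: abbf teft tfqu hys wfj cih cfnvu
Hunk 5: at line 1 remove [tfqu,hys,wfj] add [ziuqg] -> 5 lines: abbf teft ziuqg cih cfnvu
Hunk 6: at line 1 remove [ziuqg] add [xfgds] -> 5 lines: abbf teft xfgds cih cfnvu
Final line count: 5

Answer: 5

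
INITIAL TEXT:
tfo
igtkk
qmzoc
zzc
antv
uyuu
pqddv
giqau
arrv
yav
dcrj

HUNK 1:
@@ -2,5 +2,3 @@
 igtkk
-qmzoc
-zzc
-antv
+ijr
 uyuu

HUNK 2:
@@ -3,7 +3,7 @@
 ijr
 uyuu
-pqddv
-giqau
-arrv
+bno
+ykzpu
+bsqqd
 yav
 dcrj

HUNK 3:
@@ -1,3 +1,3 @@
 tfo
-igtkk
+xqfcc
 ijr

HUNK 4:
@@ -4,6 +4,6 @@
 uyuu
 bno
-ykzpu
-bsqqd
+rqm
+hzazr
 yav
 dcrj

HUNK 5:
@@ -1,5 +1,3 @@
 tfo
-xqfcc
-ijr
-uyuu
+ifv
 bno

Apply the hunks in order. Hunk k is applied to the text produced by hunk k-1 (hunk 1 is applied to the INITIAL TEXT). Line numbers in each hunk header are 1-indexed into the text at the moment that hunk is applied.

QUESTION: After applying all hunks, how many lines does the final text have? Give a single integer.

Hunk 1: at line 2 remove [qmzoc,zzc,antv] add [ijr] -> 9 lines: tfo igtkk ijr uyuu pqddv giqau arrv yav dcrj
Hunk 2: at line 3 remove [pqddv,giqau,arrv] add [bno,ykzpu,bsqqd] -> 9 lines: tfo igtkk ijr uyuu bno ykzpu bsqqd yav dcrj
Hunk 3: at line 1 remove [igtkk] add [xqfcc] -> 9 lines: tfo xqfcc ijr uyuu bno ykzpu bsqqd yav dcrj
Hunk 4: at line 4 remove [ykzpu,bsqqd] add [rqm,hzazr] -> 9 lines: tfo xqfcc ijr uyuu bno rqm hzazr yav dcrj
Hunk 5: at line 1 remove [xqfcc,ijr,uyuu] add [ifv] -> 7 lines: tfo ifv bno rqm hzazr yav dcrj
Final line count: 7

Answer: 7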